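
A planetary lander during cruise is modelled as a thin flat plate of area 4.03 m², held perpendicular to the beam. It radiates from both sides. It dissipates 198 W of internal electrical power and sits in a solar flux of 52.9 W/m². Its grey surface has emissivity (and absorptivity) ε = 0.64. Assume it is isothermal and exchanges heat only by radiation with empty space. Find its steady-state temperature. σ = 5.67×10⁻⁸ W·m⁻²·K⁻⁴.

At steady state, absorbed solar power + internal power = radiated power.
Absorbed: α·S·A_cross = 0.64·52.9·4.030 = 136.4 W (cross-section A).
Total input = 136.4 + 198 = 334.4 W.
Radiated: εσ·A_surf·T⁴ with A_surf = 2A = 8.060 m².
T⁴ = 334.4/(0.64·5.67×10⁻⁸·8.060) = 1.143×10⁹ K⁴.

T ≈ 184 K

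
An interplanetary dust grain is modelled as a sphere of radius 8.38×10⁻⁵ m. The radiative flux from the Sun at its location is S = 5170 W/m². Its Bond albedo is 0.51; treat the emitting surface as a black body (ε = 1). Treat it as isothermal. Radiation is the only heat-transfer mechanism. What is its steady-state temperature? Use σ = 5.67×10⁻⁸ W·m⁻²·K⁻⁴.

At equilibrium, absorbed power = emitted power.
Absorbing cross-section = πr² = 2.206×10⁻⁸ m²; emitting surface = 4πr² = 8.825×10⁻⁸ m² (ratio 4).
(1−a)S·A_cross = εσ·A_surf·T⁴  ⇒  T⁴ = (1−a)S/(4σ).
T⁴ = 0.490·5170/(4·5.67×10⁻⁸) = 1.117×10¹⁰ K⁴.
T = (1.117×10¹⁰)^(1/4).

T ≈ 325 K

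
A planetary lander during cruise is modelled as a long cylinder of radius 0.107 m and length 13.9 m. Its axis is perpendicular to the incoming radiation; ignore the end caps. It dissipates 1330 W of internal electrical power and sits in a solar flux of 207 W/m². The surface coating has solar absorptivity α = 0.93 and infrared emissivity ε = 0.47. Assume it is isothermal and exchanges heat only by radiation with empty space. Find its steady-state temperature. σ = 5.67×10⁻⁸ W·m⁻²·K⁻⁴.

T ≈ 296 K

At steady state, absorbed solar power + internal power = radiated power.
Absorbed: α·S·A_cross = 0.93·207·2.975 = 572.6 W (cross-section 2rL).
Total input = 572.6 + 1330 = 1903 W.
Radiated: εσ·A_surf·T⁴ with A_surf = 2πrL = 9.345 m².
T⁴ = 1903/(0.47·5.67×10⁻⁸·9.345) = 7.640×10⁹ K⁴.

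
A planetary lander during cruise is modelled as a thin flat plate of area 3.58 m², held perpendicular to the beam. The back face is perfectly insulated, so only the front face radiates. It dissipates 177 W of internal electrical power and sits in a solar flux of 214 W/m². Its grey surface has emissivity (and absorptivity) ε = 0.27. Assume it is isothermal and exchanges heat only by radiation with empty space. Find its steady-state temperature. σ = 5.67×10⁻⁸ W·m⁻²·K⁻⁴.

At steady state, absorbed solar power + internal power = radiated power.
Absorbed: α·S·A_cross = 0.27·214·3.580 = 206.9 W (cross-section A).
Total input = 206.9 + 177 = 383.9 W.
Radiated: εσ·A_surf·T⁴ with A_surf = A = 3.580 m².
T⁴ = 383.9/(0.27·5.67×10⁻⁸·3.580) = 7.004×10⁹ K⁴.

T ≈ 289 K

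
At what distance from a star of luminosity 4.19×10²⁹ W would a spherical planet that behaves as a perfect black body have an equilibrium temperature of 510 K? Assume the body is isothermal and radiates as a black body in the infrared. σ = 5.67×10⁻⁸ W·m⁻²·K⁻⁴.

For an isothermal black-emitting sphere, (1−a)S·πr² = σ·4πr²·T⁴ ⇒ S = 4σT⁴/(1−a).
S = 4·5.67×10⁻⁸·(510)⁴/1.00 = 15340 W/m².
Flux falls as S = L/(4πd²), so d = √(L/(4πS)) = √(4.19×10²⁹/(4π·15340)).

d ≈ 1.47×10¹² m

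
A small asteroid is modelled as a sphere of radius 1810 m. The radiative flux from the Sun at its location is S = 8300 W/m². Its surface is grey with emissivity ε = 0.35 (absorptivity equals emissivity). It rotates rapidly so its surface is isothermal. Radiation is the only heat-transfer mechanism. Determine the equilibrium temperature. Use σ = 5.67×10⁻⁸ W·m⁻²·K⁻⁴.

T ≈ 437 K

At equilibrium, absorbed power = emitted power.
Absorbing cross-section = πr² = 1.029×10⁷ m²; emitting surface = 4πr² = 4.117×10⁷ m² (ratio 4).
εS·A_cross = εσ·A_surf·T⁴  ⇒  T⁴ = S/(4σ)   (ε cancels).
T⁴ = 8300/(4·5.67×10⁻⁸) = 3.660×10¹⁰ K⁴.
T = (3.660×10¹⁰)^(1/4).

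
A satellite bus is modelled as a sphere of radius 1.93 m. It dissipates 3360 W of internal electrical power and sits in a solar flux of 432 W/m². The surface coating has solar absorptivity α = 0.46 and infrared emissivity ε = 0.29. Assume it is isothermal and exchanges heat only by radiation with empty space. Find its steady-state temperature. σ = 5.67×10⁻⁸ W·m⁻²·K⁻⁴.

At steady state, absorbed solar power + internal power = radiated power.
Absorbed: α·S·A_cross = 0.46·432·11.70 = 2325 W (cross-section πr²).
Total input = 2325 + 3360 = 5685 W.
Radiated: εσ·A_surf·T⁴ with A_surf = 4πr² = 46.81 m².
T⁴ = 5685/(0.29·5.67×10⁻⁸·46.81) = 7.387×10⁹ K⁴.

T ≈ 293 K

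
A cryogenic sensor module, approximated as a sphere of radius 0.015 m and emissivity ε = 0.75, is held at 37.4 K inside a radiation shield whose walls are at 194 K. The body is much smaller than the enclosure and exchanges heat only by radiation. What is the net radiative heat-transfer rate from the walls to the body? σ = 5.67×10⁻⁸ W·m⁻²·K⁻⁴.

For a small grey body in a large enclosure: P_net = εσA(T_body⁴ − T_wall⁴).
A = 4πr² = 0.002827 m²; T_body⁴ − T_wall⁴ = 1.957×10⁶ − 1.416×10⁹ = -1.415×10⁹ K⁴.
|P_net| = 0.75·5.67×10⁻⁸·0.002827·1.415×10⁹.

P_net ≈ 0.170 W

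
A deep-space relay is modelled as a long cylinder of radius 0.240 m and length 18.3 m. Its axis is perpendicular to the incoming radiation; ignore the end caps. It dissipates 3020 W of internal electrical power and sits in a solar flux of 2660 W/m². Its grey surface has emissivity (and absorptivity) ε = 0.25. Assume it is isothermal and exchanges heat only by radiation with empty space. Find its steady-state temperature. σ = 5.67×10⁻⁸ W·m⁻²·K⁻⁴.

T ≈ 388 K

At steady state, absorbed solar power + internal power = radiated power.
Absorbed: α·S·A_cross = 0.25·2660·8.784 = 5841 W (cross-section 2rL).
Total input = 5841 + 3020 = 8861 W.
Radiated: εσ·A_surf·T⁴ with A_surf = 2πrL = 27.60 m².
T⁴ = 8861/(0.25·5.67×10⁻⁸·27.60) = 2.265×10¹⁰ K⁴.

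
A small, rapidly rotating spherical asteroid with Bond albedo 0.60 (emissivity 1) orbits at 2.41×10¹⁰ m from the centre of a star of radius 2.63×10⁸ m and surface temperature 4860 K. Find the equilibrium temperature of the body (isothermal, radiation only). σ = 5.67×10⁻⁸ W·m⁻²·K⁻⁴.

The star's surface emits σT_*⁴; at distance d the flux is S = σT_*⁴(R_*/d)².
S = 5.67×10⁻⁸·(4860)⁴·(2.63×10⁸/2.41×10¹⁰)² = 3767 W/m².
For an isothermal sphere T⁴ = (1−a)S/(4σ) = 6.644×10⁹ K⁴.

T ≈ 285 K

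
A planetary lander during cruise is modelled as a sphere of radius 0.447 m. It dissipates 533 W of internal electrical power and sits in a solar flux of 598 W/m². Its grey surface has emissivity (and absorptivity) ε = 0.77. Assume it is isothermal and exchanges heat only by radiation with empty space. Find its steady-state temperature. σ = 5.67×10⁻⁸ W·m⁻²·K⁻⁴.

At steady state, absorbed solar power + internal power = radiated power.
Absorbed: α·S·A_cross = 0.77·598·0.6277 = 289.0 W (cross-section πr²).
Total input = 289.0 + 533 = 822.0 W.
Radiated: εσ·A_surf·T⁴ with A_surf = 4πr² = 2.511 m².
T⁴ = 822.0/(0.77·5.67×10⁻⁸·2.511) = 7.499×10⁹ K⁴.

T ≈ 294 K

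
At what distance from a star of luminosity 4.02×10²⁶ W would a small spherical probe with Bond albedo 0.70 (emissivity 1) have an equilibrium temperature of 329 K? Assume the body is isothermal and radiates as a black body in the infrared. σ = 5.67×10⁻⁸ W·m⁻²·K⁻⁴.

d ≈ 6.01×10¹⁰ m

For an isothermal black-emitting sphere, (1−a)S·πr² = σ·4πr²·T⁴ ⇒ S = 4σT⁴/(1−a).
S = 4·5.67×10⁻⁸·(329)⁴/0.300 = 8857 W/m².
Flux falls as S = L/(4πd²), so d = √(L/(4πS)) = √(4.02×10²⁶/(4π·8857)).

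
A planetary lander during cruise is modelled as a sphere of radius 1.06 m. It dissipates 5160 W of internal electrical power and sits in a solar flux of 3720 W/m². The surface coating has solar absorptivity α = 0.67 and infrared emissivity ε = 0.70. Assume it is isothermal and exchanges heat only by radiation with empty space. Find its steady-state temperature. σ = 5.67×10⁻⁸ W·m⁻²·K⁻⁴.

At steady state, absorbed solar power + internal power = radiated power.
Absorbed: α·S·A_cross = 0.67·3720·3.530 = 8798 W (cross-section πr²).
Total input = 8798 + 5160 = 13960 W.
Radiated: εσ·A_surf·T⁴ with A_surf = 4πr² = 14.12 m².
T⁴ = 13960/(0.70·5.67×10⁻⁸·14.12) = 2.491×10¹⁰ K⁴.

T ≈ 397 K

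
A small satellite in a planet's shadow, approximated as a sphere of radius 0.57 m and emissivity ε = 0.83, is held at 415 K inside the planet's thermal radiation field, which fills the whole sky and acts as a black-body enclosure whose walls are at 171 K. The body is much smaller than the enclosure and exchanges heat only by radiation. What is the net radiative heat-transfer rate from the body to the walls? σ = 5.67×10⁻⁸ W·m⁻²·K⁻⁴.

For a small grey body in a large enclosure: P_net = εσA(T_body⁴ − T_wall⁴).
A = 4πr² = 4.083 m²; T_body⁴ − T_wall⁴ = 2.966×10¹⁰ − 8.550×10⁸ = 2.881×10¹⁰ K⁴.
|P_net| = 0.83·5.67×10⁻⁸·4.083·2.881×10¹⁰.

P_net ≈ 5530 W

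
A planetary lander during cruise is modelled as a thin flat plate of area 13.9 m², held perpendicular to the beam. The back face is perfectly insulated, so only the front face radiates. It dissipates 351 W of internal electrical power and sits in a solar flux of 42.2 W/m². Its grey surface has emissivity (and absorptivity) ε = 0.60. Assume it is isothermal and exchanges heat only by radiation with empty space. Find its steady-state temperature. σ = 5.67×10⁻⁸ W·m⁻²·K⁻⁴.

At steady state, absorbed solar power + internal power = radiated power.
Absorbed: α·S·A_cross = 0.60·42.2·13.90 = 351.9 W (cross-section A).
Total input = 351.9 + 351 = 702.9 W.
Radiated: εσ·A_surf·T⁴ with A_surf = A = 13.90 m².
T⁴ = 702.9/(0.60·5.67×10⁻⁸·13.90) = 1.487×10⁹ K⁴.

T ≈ 196 K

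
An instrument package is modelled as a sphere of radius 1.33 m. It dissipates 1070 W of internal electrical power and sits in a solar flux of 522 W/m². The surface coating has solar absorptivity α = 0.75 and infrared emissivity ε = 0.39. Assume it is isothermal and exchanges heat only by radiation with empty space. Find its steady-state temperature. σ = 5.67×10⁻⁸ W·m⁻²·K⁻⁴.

At steady state, absorbed solar power + internal power = radiated power.
Absorbed: α·S·A_cross = 0.75·522·5.557 = 2176 W (cross-section πr²).
Total input = 2176 + 1070 = 3246 W.
Radiated: εσ·A_surf·T⁴ with A_surf = 4πr² = 22.23 m².
T⁴ = 3246/(0.39·5.67×10⁻⁸·22.23) = 6.603×10⁹ K⁴.

T ≈ 285 K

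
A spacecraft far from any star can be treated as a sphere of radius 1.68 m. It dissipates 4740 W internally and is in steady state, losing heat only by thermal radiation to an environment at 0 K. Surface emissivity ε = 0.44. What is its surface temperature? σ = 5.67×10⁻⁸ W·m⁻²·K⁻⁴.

Steady state: internal power = radiated power, P = εσA T⁴.
Radiating area A = 4πr² = 35.47 m².
T⁴ = P/(εσA) = 4740/(0.44·5.67×10⁻⁸·35.47) = 5.357×10⁹ K⁴.
T = (5.357×10⁹)^(1/4).

T ≈ 271 K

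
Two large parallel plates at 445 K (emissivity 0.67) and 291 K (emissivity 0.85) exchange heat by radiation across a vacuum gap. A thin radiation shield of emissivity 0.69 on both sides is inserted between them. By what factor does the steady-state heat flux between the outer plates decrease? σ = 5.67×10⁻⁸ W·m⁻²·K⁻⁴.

Without shield: q₀ = σΔ(T⁴)/(1/ε₁+1/ε₂−1) with denominator 1.669.
With shield the two gaps are in series; the resistances add: (1/ε₁+1/ε_s−1)+(1/ε_s+1/ε₂−1) = 1.942+1.626 = 3.568.
Heat-flux ratio q₀/q = 3.568/1.669.

factor ≈ 2.14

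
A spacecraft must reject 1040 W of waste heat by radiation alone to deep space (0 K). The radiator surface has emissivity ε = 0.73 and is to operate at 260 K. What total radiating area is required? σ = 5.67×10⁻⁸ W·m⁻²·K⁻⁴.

P = εσA T⁴ ⇒ A = P/(εσT⁴).
T⁴ = 4.570×10⁹ K⁴.
A = 1040/(0.73 × 5.67×10⁻⁸ × 4.570×10⁹).

A ≈ 5.50 m²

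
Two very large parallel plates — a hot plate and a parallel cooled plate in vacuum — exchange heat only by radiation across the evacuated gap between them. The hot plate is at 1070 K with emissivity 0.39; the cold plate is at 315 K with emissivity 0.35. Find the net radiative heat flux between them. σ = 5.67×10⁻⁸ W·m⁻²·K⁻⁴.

q ≈ 16700 W/m²

For two infinite grey parallel plates, q = σ(T₁⁴ − T₂⁴)/(1/ε₁ + 1/ε₂ − 1).
T₁⁴ − T₂⁴ = 1.311×10¹² − 9.846×10⁹ = 1.301×10¹² K⁴.
1/ε₁ + 1/ε₂ − 1 = 2.564 + 2.857 − 1 = 4.421.
q = 5.67×10⁻⁸ × 1.301×10¹² / 4.421.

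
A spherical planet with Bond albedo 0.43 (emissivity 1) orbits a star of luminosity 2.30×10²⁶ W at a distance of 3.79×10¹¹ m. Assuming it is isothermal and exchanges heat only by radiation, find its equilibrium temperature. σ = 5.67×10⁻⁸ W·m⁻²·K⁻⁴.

First find the stellar flux at distance d: S = L/(4πd²) = 2.30×10²⁶/(4π·(3.79×10¹¹)²) = 127.4 W/m².
For an isothermal sphere, absorbed (1−a)S·πr² = emitted σ·4πr²·T⁴, so T⁴ = (1−a)S/(4σ).
T⁴ = 0.570·127.4/(4·5.67×10⁻⁸) = 3.202×10⁸ K⁴.

T ≈ 134 K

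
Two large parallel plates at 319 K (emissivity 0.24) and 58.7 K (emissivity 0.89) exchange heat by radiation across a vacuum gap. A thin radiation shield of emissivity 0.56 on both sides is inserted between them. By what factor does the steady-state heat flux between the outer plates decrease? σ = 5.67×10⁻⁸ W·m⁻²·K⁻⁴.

Without shield: q₀ = σΔ(T⁴)/(1/ε₁+1/ε₂−1) with denominator 4.290.
With shield the two gaps are in series; the resistances add: (1/ε₁+1/ε_s−1)+(1/ε_s+1/ε₂−1) = 4.952+1.909 = 6.862.
Heat-flux ratio q₀/q = 6.862/4.290.

factor ≈ 1.60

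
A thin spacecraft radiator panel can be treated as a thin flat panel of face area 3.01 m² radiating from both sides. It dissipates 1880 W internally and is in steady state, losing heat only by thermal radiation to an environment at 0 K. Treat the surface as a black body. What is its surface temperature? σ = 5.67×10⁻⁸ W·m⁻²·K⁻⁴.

Steady state: internal power = radiated power, P = εσA T⁴.
Radiating area A = 2·3.01 = 6.020 m².
T⁴ = P/(εσA) = 1880/(1.0·5.67×10⁻⁸·6.020) = 5.508×10⁹ K⁴.
T = (5.508×10⁹)^(1/4).

T ≈ 272 K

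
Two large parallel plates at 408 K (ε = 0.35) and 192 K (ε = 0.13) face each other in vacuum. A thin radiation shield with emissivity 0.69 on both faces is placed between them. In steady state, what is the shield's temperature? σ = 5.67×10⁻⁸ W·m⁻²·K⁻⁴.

In steady state the net flux on the hot side equals that on the cold side.
σ(T₁⁴−T_s⁴)/D₁ = σ(T_s⁴−T₂⁴)/D₂, with D₁ = 1/ε₁+1/ε_s−1 = 3.306, D₂ = 1/ε_s+1/ε₂−1 = 8.142.
Solve for T_s⁴: T_s⁴ = (D₂·T₁⁴ + D₁·T₂⁴)/(D₁+D₂) = 2.010×10¹⁰ K⁴.

T_s ≈ 377 K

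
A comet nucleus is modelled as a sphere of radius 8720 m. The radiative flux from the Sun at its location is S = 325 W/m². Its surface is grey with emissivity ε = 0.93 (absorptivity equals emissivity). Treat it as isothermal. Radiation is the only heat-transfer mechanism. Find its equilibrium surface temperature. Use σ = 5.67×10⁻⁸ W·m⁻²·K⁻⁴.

T ≈ 195 K

At equilibrium, absorbed power = emitted power.
Absorbing cross-section = πr² = 2.389×10⁸ m²; emitting surface = 4πr² = 9.555×10⁸ m² (ratio 4).
εS·A_cross = εσ·A_surf·T⁴  ⇒  T⁴ = S/(4σ)   (ε cancels).
T⁴ = 325/(4·5.67×10⁻⁸) = 1.433×10⁹ K⁴.
T = (1.433×10⁹)^(1/4).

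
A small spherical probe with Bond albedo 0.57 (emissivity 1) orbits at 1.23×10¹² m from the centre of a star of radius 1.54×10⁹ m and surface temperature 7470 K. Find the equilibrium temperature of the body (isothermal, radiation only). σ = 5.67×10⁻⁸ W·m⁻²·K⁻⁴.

T ≈ 151 K

The star's surface emits σT_*⁴; at distance d the flux is S = σT_*⁴(R_*/d)².
S = 5.67×10⁻⁸·(7470)⁴·(1.54×10⁹/1.23×10¹²)² = 276.8 W/m².
For an isothermal sphere T⁴ = (1−a)S/(4σ) = 5.247×10⁸ K⁴.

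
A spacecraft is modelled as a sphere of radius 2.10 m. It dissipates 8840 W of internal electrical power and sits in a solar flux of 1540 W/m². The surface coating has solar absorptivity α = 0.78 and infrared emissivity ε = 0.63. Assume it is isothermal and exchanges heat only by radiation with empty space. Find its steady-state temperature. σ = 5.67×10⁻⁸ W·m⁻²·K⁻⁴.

T ≈ 337 K

At steady state, absorbed solar power + internal power = radiated power.
Absorbed: α·S·A_cross = 0.78·1540·13.85 = 16640 W (cross-section πr²).
Total input = 16640 + 8840 = 25480 W.
Radiated: εσ·A_surf·T⁴ with A_surf = 4πr² = 55.42 m².
T⁴ = 25480/(0.63·5.67×10⁻⁸·55.42) = 1.287×10¹⁰ K⁴.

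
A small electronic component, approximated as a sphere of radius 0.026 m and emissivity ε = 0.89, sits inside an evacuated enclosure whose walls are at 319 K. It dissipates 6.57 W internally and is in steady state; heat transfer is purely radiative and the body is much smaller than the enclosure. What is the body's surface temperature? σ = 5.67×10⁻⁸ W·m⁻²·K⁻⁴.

T ≈ 400 K

For a small grey body in a large enclosure, net radiated power = εσA(T⁴ − T_w⁴).
Steady state: P = εσA(T⁴ − T_w⁴) with A = 4πr² = 0.008495 m².
T⁴ = P/(εσA) + T_w⁴ = 6.57/(0.89·5.67×10⁻⁸·0.008495) + (319)⁴
    = 1.533×10¹⁰ + 1.036×10¹⁰ = 2.568×10¹⁰ K⁴.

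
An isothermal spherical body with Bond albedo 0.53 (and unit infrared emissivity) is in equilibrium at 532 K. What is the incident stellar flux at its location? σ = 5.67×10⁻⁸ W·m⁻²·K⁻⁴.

(1−a)S·πr² = σ·4πr²·T⁴ ⇒ S = 4σT⁴/(1−a).
S = 4·5.67×10⁻⁸·8.010×10¹⁰/0.470.

S ≈ 38700 W/m²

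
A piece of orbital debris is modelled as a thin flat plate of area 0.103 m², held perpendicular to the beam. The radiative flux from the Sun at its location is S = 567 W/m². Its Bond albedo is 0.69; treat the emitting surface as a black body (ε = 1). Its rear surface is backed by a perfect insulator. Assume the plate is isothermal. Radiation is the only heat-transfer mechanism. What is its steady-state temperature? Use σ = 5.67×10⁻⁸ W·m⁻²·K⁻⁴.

At equilibrium, absorbed power = emitted power.
Absorbing cross-section = A = 0.1030 m²; emitting surface = A = 0.1030 m² (ratio 1).
(1−a)S·A_cross = εσ·A_surf·T⁴  ⇒  T⁴ = (1−a)S/(1σ).
T⁴ = 0.310·567/(1·5.67×10⁻⁸) = 3.100×10⁹ K⁴.
T = (3.100×10⁹)^(1/4).

T ≈ 236 K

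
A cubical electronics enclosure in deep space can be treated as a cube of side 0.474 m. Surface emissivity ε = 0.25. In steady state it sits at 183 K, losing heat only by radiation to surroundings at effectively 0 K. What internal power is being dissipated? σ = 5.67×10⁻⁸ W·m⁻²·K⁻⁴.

Steady state: P = εσA T⁴.
A = 6L² = 1.348 m²; T⁴ = (183)⁴ = 1.122×10⁹ K⁴.
P = 0.25 × 5.67×10⁻⁸ × 1.348 × 1.122×10⁹.

P ≈ 21.4 W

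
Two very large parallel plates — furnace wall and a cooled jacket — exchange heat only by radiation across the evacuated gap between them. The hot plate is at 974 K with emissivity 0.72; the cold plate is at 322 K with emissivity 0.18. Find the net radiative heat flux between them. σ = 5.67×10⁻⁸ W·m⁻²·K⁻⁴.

q ≈ 8480 W/m²

For two infinite grey parallel plates, q = σ(T₁⁴ − T₂⁴)/(1/ε₁ + 1/ε₂ − 1).
T₁⁴ − T₂⁴ = 9.000×10¹¹ − 1.075×10¹⁰ = 8.892×10¹¹ K⁴.
1/ε₁ + 1/ε₂ − 1 = 1.389 + 5.556 − 1 = 5.944.
q = 5.67×10⁻⁸ × 8.892×10¹¹ / 5.944.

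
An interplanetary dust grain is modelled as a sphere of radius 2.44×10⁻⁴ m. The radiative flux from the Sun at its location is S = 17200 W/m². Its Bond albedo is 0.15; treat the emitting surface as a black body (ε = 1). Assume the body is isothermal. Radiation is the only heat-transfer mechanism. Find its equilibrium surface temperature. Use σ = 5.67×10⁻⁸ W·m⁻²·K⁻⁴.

At equilibrium, absorbed power = emitted power.
Absorbing cross-section = πr² = 1.870×10⁻⁷ m²; emitting surface = 4πr² = 7.482×10⁻⁷ m² (ratio 4).
(1−a)S·A_cross = εσ·A_surf·T⁴  ⇒  T⁴ = (1−a)S/(4σ).
T⁴ = 0.850·17200/(4·5.67×10⁻⁸) = 6.446×10¹⁰ K⁴.
T = (6.446×10¹⁰)^(1/4).

T ≈ 504 K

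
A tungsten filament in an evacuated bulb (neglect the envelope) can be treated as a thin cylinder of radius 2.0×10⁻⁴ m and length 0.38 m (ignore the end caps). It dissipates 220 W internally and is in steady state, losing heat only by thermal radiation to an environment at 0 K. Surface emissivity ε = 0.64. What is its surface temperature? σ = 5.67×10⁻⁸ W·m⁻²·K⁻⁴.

Steady state: internal power = radiated power, P = εσA T⁴.
Radiating area A = 2πrL = 4.775×10⁻⁴ m².
T⁴ = P/(εσA) = 220/(0.64·5.67×10⁻⁸·4.775×10⁻⁴) = 1.270×10¹³ K⁴.
T = (1.270×10¹³)^(1/4).

T ≈ 1890 K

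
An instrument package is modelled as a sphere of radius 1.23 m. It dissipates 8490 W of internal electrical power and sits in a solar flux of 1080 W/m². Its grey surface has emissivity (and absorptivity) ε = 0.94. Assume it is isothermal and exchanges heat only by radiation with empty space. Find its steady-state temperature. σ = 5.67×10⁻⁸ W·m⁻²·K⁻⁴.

At steady state, absorbed solar power + internal power = radiated power.
Absorbed: α·S·A_cross = 0.94·1080·4.753 = 4825 W (cross-section πr²).
Total input = 4825 + 8490 = 13320 W.
Radiated: εσ·A_surf·T⁴ with A_surf = 4πr² = 19.01 m².
T⁴ = 13320/(0.94·5.67×10⁻⁸·19.01) = 1.314×10¹⁰ K⁴.

T ≈ 339 K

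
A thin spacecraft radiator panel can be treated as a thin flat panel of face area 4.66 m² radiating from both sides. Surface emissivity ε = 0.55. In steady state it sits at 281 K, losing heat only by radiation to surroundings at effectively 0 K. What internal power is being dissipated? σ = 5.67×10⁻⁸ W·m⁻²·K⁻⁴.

Steady state: P = εσA T⁴.
A = 2·4.66 = 9.320 m²; T⁴ = (281)⁴ = 6.235×10⁹ K⁴.
P = 0.55 × 5.67×10⁻⁸ × 9.320 × 6.235×10⁹.

P ≈ 1810 W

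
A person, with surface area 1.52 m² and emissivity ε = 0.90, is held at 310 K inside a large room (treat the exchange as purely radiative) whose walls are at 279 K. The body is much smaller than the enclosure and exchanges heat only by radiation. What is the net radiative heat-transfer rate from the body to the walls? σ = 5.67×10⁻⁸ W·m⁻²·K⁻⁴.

For a small grey body in a large enclosure: P_net = εσA(T_body⁴ − T_wall⁴).
A = 1.52 m²; T_body⁴ − T_wall⁴ = 9.235×10⁹ − 6.059×10⁹ = 3.176×10⁹ K⁴.
|P_net| = 0.90·5.67×10⁻⁸·1.520·3.176×10⁹.

P_net ≈ 246 W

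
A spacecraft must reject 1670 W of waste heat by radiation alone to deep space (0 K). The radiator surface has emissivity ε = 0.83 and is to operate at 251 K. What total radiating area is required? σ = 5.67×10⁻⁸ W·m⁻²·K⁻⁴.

A ≈ 8.94 m²

P = εσA T⁴ ⇒ A = P/(εσT⁴).
T⁴ = 3.969×10⁹ K⁴.
A = 1670/(0.83 × 5.67×10⁻⁸ × 3.969×10⁹).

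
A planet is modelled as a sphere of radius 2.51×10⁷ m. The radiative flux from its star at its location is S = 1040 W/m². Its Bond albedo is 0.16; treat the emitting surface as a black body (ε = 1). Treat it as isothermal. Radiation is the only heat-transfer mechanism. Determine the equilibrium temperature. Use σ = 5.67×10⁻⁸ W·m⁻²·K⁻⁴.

At equilibrium, absorbed power = emitted power.
Absorbing cross-section = πr² = 1.979×10¹⁵ m²; emitting surface = 4πr² = 7.917×10¹⁵ m² (ratio 4).
(1−a)S·A_cross = εσ·A_surf·T⁴  ⇒  T⁴ = (1−a)S/(4σ).
T⁴ = 0.840·1040/(4·5.67×10⁻⁸) = 3.852×10⁹ K⁴.
T = (3.852×10⁹)^(1/4).

T ≈ 249 K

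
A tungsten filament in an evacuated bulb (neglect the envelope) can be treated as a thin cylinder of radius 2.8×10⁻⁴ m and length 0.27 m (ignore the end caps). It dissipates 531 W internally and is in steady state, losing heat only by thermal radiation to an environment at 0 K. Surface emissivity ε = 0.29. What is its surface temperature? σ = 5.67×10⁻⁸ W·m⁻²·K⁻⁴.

T ≈ 2870 K

Steady state: internal power = radiated power, P = εσA T⁴.
Radiating area A = 2πrL = 4.750×10⁻⁴ m².
T⁴ = P/(εσA) = 531/(0.29·5.67×10⁻⁸·4.750×10⁻⁴) = 6.798×10¹³ K⁴.
T = (6.798×10¹³)^(1/4).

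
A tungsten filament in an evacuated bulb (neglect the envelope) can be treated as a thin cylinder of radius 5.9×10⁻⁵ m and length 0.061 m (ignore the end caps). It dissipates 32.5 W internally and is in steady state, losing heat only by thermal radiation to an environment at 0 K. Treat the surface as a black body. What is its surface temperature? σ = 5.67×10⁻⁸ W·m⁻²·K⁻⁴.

Steady state: internal power = radiated power, P = εσA T⁴.
Radiating area A = 2πrL = 2.261×10⁻⁵ m².
T⁴ = P/(εσA) = 32.5/(1.0·5.67×10⁻⁸·2.261×10⁻⁵) = 2.535×10¹³ K⁴.
T = (2.535×10¹³)^(1/4).

T ≈ 2240 K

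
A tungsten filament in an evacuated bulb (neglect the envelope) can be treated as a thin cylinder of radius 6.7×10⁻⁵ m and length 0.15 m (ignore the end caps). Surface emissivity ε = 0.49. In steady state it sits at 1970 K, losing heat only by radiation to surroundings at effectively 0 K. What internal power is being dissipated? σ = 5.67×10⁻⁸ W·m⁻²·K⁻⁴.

Steady state: P = εσA T⁴.
A = 2πrL = 6.315×10⁻⁵ m²; T⁴ = (1970)⁴ = 1.506×10¹³ K⁴.
P = 0.49 × 5.67×10⁻⁸ × 6.315×10⁻⁵ × 1.506×10¹³.

P ≈ 26.4 W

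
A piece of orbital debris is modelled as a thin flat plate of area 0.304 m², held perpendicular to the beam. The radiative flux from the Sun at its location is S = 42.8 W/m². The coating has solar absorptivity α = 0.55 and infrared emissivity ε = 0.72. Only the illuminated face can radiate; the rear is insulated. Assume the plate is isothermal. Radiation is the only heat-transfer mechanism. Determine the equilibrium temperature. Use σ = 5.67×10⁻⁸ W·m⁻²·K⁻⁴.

T ≈ 155 K

At equilibrium, absorbed power = emitted power.
Absorbing cross-section = A = 0.3040 m²; emitting surface = A = 0.3040 m² (ratio 1).
αS·A_cross = εσ·A_surf·T⁴  ⇒  T⁴ = αS/(ε·1σ).
T⁴ = 0.550·42.8/(0.72·1·5.67×10⁻⁸) = 5.766×10⁸ K⁴.
T = (5.766×10⁸)^(1/4).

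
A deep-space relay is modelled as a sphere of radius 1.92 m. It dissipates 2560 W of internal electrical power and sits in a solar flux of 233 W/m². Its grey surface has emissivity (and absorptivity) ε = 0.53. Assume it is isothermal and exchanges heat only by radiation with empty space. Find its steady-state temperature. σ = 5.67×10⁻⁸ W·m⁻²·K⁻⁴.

At steady state, absorbed solar power + internal power = radiated power.
Absorbed: α·S·A_cross = 0.53·233·11.58 = 1430 W (cross-section πr²).
Total input = 1430 + 2560 = 3990 W.
Radiated: εσ·A_surf·T⁴ with A_surf = 4πr² = 46.32 m².
T⁴ = 3990/(0.53·5.67×10⁻⁸·46.32) = 2.866×10⁹ K⁴.

T ≈ 231 K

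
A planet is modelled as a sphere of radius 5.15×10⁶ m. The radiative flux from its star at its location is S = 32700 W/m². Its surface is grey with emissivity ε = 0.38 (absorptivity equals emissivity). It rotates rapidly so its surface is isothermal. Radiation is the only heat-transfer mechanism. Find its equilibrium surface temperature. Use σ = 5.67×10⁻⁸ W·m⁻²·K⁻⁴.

T ≈ 616 K

At equilibrium, absorbed power = emitted power.
Absorbing cross-section = πr² = 8.332×10¹³ m²; emitting surface = 4πr² = 3.333×10¹⁴ m² (ratio 4).
εS·A_cross = εσ·A_surf·T⁴  ⇒  T⁴ = S/(4σ)   (ε cancels).
T⁴ = 32700/(4·5.67×10⁻⁸) = 1.442×10¹¹ K⁴.
T = (1.442×10¹¹)^(1/4).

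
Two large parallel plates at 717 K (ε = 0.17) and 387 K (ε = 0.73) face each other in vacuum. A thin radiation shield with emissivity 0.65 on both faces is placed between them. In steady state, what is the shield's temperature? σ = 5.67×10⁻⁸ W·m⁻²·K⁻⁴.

In steady state the net flux on the hot side equals that on the cold side.
σ(T₁⁴−T_s⁴)/D₁ = σ(T_s⁴−T₂⁴)/D₂, with D₁ = 1/ε₁+1/ε_s−1 = 6.421, D₂ = 1/ε_s+1/ε₂−1 = 1.908.
Solve for T_s⁴: T_s⁴ = (D₂·T₁⁴ + D₁·T₂⁴)/(D₁+D₂) = 7.784×10¹⁰ K⁴.

T_s ≈ 528 K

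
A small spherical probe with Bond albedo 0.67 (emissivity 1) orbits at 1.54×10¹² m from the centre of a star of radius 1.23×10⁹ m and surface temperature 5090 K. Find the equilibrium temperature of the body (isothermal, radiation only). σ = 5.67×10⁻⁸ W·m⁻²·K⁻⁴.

The star's surface emits σT_*⁴; at distance d the flux is S = σT_*⁴(R_*/d)².
S = 5.67×10⁻⁸·(5090)⁴·(1.23×10⁹/1.54×10¹²)² = 24.28 W/m².
For an isothermal sphere T⁴ = (1−a)S/(4σ) = 3.533×10⁷ K⁴.

T ≈ 77.1 K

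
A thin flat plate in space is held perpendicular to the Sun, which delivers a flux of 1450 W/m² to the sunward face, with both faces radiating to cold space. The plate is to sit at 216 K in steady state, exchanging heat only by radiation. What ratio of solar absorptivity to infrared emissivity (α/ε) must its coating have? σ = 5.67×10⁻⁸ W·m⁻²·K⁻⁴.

α/ε ≈ 0.170

Balance: αS·A = εσ·2A·T⁴ ⇒ α/ε = 2σT⁴/S.
α/ε = 2·5.67×10⁻⁸·(216)⁴/1450 = 2·5.67×10⁻⁸·2.177×10⁹/1450.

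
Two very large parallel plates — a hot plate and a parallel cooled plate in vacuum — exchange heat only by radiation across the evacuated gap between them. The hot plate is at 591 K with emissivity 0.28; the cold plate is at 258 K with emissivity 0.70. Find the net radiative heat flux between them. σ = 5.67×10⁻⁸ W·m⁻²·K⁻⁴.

For two infinite grey parallel plates, q = σ(T₁⁴ − T₂⁴)/(1/ε₁ + 1/ε₂ − 1).
T₁⁴ − T₂⁴ = 1.220×10¹¹ − 4.431×10⁹ = 1.176×10¹¹ K⁴.
1/ε₁ + 1/ε₂ − 1 = 3.571 + 1.429 − 1 = 4.000.
q = 5.67×10⁻⁸ × 1.176×10¹¹ / 4.000.

q ≈ 1670 W/m²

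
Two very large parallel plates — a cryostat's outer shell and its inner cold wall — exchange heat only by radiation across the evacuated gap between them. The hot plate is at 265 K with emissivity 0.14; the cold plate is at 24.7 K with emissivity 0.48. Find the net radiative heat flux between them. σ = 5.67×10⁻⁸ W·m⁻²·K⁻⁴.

For two infinite grey parallel plates, q = σ(T₁⁴ − T₂⁴)/(1/ε₁ + 1/ε₂ − 1).
T₁⁴ − T₂⁴ = 4.932×10⁹ − 3.722×10⁵ = 4.931×10⁹ K⁴.
1/ε₁ + 1/ε₂ − 1 = 7.143 + 2.083 − 1 = 8.226.
q = 5.67×10⁻⁸ × 4.931×10⁹ / 8.226.

q ≈ 34.0 W/m²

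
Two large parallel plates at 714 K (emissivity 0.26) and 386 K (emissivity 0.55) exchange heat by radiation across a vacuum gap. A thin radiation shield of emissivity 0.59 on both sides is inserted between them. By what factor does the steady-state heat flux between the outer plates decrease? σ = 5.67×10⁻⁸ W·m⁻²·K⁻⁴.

factor ≈ 1.51

Without shield: q₀ = σΔ(T⁴)/(1/ε₁+1/ε₂−1) with denominator 4.664.
With shield the two gaps are in series; the resistances add: (1/ε₁+1/ε_s−1)+(1/ε_s+1/ε₂−1) = 4.541+2.513 = 7.054.
Heat-flux ratio q₀/q = 7.054/4.664.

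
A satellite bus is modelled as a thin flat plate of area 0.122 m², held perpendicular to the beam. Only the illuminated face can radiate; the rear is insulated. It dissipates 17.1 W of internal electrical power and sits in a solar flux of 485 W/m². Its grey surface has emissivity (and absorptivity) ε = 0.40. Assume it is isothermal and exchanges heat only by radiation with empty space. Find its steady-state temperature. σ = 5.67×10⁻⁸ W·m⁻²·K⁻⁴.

T ≈ 348 K

At steady state, absorbed solar power + internal power = radiated power.
Absorbed: α·S·A_cross = 0.40·485·0.1220 = 23.67 W (cross-section A).
Total input = 23.67 + 17.1 = 40.77 W.
Radiated: εσ·A_surf·T⁴ with A_surf = A = 0.1220 m².
T⁴ = 40.77/(0.40·5.67×10⁻⁸·0.1220) = 1.473×10¹⁰ K⁴.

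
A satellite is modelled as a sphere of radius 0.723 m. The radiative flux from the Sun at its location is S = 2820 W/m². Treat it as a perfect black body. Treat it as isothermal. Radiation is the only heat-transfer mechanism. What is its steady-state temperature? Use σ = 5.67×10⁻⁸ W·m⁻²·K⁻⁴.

T ≈ 334 K

At equilibrium, absorbed power = emitted power.
Absorbing cross-section = πr² = 1.642 m²; emitting surface = 4πr² = 6.569 m² (ratio 4).
S·A_cross = εσ·A_surf·T⁴  ⇒  T⁴ = S/(4σ).
T⁴ = 1.00·2820/(4·5.67×10⁻⁸) = 1.243×10¹⁰ K⁴.
T = (1.243×10¹⁰)^(1/4).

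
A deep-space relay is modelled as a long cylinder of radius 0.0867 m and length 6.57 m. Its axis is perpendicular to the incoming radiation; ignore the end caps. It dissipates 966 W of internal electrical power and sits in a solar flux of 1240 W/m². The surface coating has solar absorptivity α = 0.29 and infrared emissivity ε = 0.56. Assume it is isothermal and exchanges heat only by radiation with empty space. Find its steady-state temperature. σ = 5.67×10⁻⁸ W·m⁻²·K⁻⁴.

At steady state, absorbed solar power + internal power = radiated power.
Absorbed: α·S·A_cross = 0.29·1240·1.139 = 409.7 W (cross-section 2rL).
Total input = 409.7 + 966 = 1376 W.
Radiated: εσ·A_surf·T⁴ with A_surf = 2πrL = 3.579 m².
T⁴ = 1376/(0.56·5.67×10⁻⁸·3.579) = 1.211×10¹⁰ K⁴.

T ≈ 332 K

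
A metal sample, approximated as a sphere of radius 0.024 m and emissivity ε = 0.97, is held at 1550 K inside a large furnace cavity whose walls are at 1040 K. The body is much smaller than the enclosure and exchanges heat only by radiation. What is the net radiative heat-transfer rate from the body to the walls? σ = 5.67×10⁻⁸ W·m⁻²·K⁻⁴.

P_net ≈ 1830 W

For a small grey body in a large enclosure: P_net = εσA(T_body⁴ − T_wall⁴).
A = 4πr² = 0.007238 m²; T_body⁴ − T_wall⁴ = 5.772×10¹² − 1.170×10¹² = 4.602×10¹² K⁴.
|P_net| = 0.97·5.67×10⁻⁸·0.007238·4.602×10¹².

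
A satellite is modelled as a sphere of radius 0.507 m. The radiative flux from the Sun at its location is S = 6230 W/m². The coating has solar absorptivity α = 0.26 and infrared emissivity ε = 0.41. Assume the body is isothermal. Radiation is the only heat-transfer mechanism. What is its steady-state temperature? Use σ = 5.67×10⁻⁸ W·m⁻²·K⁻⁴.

At equilibrium, absorbed power = emitted power.
Absorbing cross-section = πr² = 0.8075 m²; emitting surface = 4πr² = 3.230 m² (ratio 4).
αS·A_cross = εσ·A_surf·T⁴  ⇒  T⁴ = αS/(ε·4σ).
T⁴ = 0.260·6230/(0.41·4·5.67×10⁻⁸) = 1.742×10¹⁰ K⁴.
T = (1.742×10¹⁰)^(1/4).

T ≈ 363 K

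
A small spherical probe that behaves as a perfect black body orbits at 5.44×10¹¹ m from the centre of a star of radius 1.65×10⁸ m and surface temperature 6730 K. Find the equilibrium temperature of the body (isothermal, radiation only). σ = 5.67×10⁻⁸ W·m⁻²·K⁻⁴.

The star's surface emits σT_*⁴; at distance d the flux is S = σT_*⁴(R_*/d)².
S = 5.67×10⁻⁸·(6730)⁴·(1.65×10⁸/5.44×10¹¹)² = 10.70 W/m².
For an isothermal sphere T⁴ = (1−a)S/(4σ) = 4.718×10⁷ K⁴.

T ≈ 82.9 K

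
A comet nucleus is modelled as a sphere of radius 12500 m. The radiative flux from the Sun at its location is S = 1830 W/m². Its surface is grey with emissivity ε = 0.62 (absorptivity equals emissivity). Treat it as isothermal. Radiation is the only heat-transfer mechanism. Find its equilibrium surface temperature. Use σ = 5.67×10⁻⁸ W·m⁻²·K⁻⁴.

T ≈ 300 K

At equilibrium, absorbed power = emitted power.
Absorbing cross-section = πr² = 4.909×10⁸ m²; emitting surface = 4πr² = 1.963×10⁹ m² (ratio 4).
εS·A_cross = εσ·A_surf·T⁴  ⇒  T⁴ = S/(4σ)   (ε cancels).
T⁴ = 1830/(4·5.67×10⁻⁸) = 8.069×10⁹ K⁴.
T = (8.069×10⁹)^(1/4).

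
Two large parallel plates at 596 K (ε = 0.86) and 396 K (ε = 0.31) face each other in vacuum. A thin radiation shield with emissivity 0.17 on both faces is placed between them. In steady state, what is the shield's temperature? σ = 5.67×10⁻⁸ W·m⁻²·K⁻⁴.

In steady state the net flux on the hot side equals that on the cold side.
σ(T₁⁴−T_s⁴)/D₁ = σ(T_s⁴−T₂⁴)/D₂, with D₁ = 1/ε₁+1/ε_s−1 = 6.045, D₂ = 1/ε_s+1/ε₂−1 = 8.108.
Solve for T_s⁴: T_s⁴ = (D₂·T₁⁴ + D₁·T₂⁴)/(D₁+D₂) = 8.279×10¹⁰ K⁴.

T_s ≈ 536 K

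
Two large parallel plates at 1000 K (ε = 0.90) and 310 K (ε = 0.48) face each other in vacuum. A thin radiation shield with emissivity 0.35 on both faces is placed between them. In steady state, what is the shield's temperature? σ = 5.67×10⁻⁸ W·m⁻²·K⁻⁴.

In steady state the net flux on the hot side equals that on the cold side.
σ(T₁⁴−T_s⁴)/D₁ = σ(T_s⁴−T₂⁴)/D₂, with D₁ = 1/ε₁+1/ε_s−1 = 2.968, D₂ = 1/ε_s+1/ε₂−1 = 3.940.
Solve for T_s⁴: T_s⁴ = (D₂·T₁⁴ + D₁·T₂⁴)/(D₁+D₂) = 5.743×10¹¹ K⁴.

T_s ≈ 871 K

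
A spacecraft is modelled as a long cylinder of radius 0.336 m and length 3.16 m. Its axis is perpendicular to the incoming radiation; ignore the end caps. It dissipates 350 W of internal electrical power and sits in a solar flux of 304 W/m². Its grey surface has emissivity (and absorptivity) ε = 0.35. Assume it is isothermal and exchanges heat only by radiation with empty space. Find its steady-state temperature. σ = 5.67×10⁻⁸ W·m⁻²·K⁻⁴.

At steady state, absorbed solar power + internal power = radiated power.
Absorbed: α·S·A_cross = 0.35·304·2.124 = 225.9 W (cross-section 2rL).
Total input = 225.9 + 350 = 575.9 W.
Radiated: εσ·A_surf·T⁴ with A_surf = 2πrL = 6.671 m².
T⁴ = 575.9/(0.35·5.67×10⁻⁸·6.671) = 4.350×10⁹ K⁴.

T ≈ 257 K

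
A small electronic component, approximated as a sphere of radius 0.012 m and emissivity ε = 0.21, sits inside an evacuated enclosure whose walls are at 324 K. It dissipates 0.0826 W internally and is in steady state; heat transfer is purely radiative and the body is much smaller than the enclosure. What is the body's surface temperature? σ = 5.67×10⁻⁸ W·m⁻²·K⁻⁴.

T ≈ 349 K

For a small grey body in a large enclosure, net radiated power = εσA(T⁴ − T_w⁴).
Steady state: P = εσA(T⁴ − T_w⁴) with A = 4πr² = 0.001810 m².
T⁴ = P/(εσA) + T_w⁴ = 0.0826/(0.21·5.67×10⁻⁸·0.001810) + (324)⁴
    = 3.834×10⁹ + 1.102×10¹⁰ = 1.485×10¹⁰ K⁴.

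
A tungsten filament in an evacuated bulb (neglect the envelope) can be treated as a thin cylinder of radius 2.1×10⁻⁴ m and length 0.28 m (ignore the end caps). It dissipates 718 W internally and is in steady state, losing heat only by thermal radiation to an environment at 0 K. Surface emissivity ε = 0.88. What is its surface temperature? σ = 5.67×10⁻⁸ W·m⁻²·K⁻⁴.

T ≈ 2500 K

Steady state: internal power = radiated power, P = εσA T⁴.
Radiating area A = 2πrL = 3.695×10⁻⁴ m².
T⁴ = P/(εσA) = 718/(0.88·5.67×10⁻⁸·3.695×10⁻⁴) = 3.895×10¹³ K⁴.
T = (3.895×10¹³)^(1/4).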